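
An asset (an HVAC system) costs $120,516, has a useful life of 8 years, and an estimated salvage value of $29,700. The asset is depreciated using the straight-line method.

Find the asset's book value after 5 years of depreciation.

$63,756

Depreciable base = $120,516 − $29,700 = $90,816.
Annual expense = $90,816 / 8 = $11,352.
End of year 1: book value $109,164.
End of year 2: book value $97,812.
End of year 3: book value $86,460.
End of year 4: book value $75,108.
End of year 5: book value $63,756.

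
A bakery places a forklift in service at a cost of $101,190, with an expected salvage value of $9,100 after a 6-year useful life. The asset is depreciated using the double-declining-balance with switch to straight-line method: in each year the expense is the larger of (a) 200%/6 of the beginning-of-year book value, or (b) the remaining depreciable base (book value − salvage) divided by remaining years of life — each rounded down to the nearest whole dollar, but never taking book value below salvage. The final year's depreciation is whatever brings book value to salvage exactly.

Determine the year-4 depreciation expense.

Depreciable base = $101,190 − $9,100 = $92,090.
Year 1: DB = ⌊$101,190 × 200%/6⌋ = $33,730; SL = ⌊$92,090/6⌋ = $15,348 → take DB $33,730. Book value $67,460.
Year 2: DB = ⌊$67,460 × 200%/6⌋ = $22,486; SL = ⌊$58,360/5⌋ = $11,672 → take DB $22,486. Book value $44,974.
Year 3: DB = ⌊$44,974 × 200%/6⌋ = $14,991; SL = ⌊$35,874/4⌋ = $8,968 → take DB $14,991. Book value $29,983.
Year 4: DB = ⌊$29,983 × 200%/6⌋ = $9,994; SL = ⌊$20,883/3⌋ = $6,961 → take DB $9,994. Book value $19,989.

$9,994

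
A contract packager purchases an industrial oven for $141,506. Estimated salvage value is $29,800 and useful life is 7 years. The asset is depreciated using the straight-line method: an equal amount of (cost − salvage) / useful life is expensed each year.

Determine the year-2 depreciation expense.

$15,958

Depreciable base = $141,506 − $29,800 = $111,706.
Annual expense = $111,706 / 7 = $15,958.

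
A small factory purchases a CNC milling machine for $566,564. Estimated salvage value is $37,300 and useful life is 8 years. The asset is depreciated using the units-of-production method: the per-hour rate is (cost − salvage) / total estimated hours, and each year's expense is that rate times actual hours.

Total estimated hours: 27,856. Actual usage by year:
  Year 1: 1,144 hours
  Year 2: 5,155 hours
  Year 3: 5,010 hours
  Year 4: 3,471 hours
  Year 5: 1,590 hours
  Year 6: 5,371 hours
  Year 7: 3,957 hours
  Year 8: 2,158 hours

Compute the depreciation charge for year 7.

Depreciable base = $566,564 − $37,300 = $529,264.
Rate = $529,264 / 27,856 hours = $19 per hour.
Year 1: 1,144 × $19 = $21,736. Book value $544,828.
Year 2: 5,155 × $19 = $97,945. Book value $446,883.
Year 3: 5,010 × $19 = $95,190. Book value $351,693.
Year 4: 3,471 × $19 = $65,949. Book value $285,744.
Year 5: 1,590 × $19 = $30,210. Book value $255,534.
Year 6: 5,371 × $19 = $102,049. Book value $153,485.
Year 7: 3,957 × $19 = $75,183. Book value $78,302.

$75,183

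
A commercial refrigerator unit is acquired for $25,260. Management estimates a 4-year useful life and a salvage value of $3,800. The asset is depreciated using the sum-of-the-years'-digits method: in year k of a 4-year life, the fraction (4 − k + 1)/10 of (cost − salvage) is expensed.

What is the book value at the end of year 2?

Depreciable base = $25,260 − $3,800 = $21,460.
Sum of the years' digits = 4+3+2+1 = 10.
Year 1: $21,460 × 4/10 = $8,584. Book value $16,676.
Year 2: $21,460 × 3/10 = $6,438. Book value $10,238.

$10,238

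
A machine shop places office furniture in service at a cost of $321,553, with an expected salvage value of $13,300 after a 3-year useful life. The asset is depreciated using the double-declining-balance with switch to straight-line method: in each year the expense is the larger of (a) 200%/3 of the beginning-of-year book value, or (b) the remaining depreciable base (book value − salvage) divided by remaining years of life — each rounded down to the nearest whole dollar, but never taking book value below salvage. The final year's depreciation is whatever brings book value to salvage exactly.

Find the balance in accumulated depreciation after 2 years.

$285,824

Depreciable base = $321,553 − $13,300 = $308,253.
Year 1: DB = ⌊$321,553 × 200%/3⌋ = $214,368; SL = ⌊$308,253/3⌋ = $102,751 → take DB $214,368. Book value $107,185.
Year 2: DB = ⌊$107,185 × 200%/3⌋ = $71,456; SL = ⌊$93,885/2⌋ = $46,942 → take DB $71,456. Book value $35,729.
Accumulated through year 2 = $321,553 − $35,729 = $285,824.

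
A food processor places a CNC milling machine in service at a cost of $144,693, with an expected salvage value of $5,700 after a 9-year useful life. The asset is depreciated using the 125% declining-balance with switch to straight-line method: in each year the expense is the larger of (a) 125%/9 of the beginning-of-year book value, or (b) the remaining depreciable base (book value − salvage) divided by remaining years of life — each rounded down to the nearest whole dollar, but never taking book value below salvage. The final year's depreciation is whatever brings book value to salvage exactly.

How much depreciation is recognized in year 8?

Depreciable base = $144,693 − $5,700 = $138,993.
Year 1: DB = ⌊$144,693 × 125%/9⌋ = $20,096; SL = ⌊$138,993/9⌋ = $15,443 → take DB $20,096. Book value $124,597.
Year 2: DB = ⌊$124,597 × 125%/9⌋ = $17,305; SL = ⌊$118,897/8⌋ = $14,862 → take DB $17,305. Book value $107,292.
Year 3: DB = ⌊$107,292 × 125%/9⌋ = $14,901; SL = ⌊$101,592/7⌋ = $14,513 → take DB $14,901. Book value $92,391.
Year 4: DB = ⌊$92,391 × 125%/9⌋ = $12,832; SL = ⌊$86,691/6⌋ = $14,448 → take SL $14,448. Book value $77,943.
Year 5: DB = ⌊$77,943 × 125%/9⌋ = $10,825; SL = ⌊$72,243/5⌋ = $14,448 → take SL $14,448. Book value $63,495.
Year 6: DB = ⌊$63,495 × 125%/9⌋ = $8,818; SL = ⌊$57,795/4⌋ = $14,448 → take SL $14,448. Book value $49,047.
Year 7: DB = ⌊$49,047 × 125%/9⌋ = $6,812; SL = ⌊$43,347/3⌋ = $14,449 → take SL $14,449. Book value $34,598.
Year 8: DB = ⌊$34,598 × 125%/9⌋ = $4,805; SL = ⌊$28,898/2⌋ = $14,449 → take SL $14,449. Book value $20,149.

$14,449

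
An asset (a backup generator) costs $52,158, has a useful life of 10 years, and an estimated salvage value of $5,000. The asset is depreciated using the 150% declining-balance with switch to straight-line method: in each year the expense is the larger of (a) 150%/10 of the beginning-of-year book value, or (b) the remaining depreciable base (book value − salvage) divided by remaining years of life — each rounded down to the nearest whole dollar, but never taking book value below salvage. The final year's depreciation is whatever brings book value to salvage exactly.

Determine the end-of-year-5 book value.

Depreciable base = $52,158 − $5,000 = $47,158.
Year 1: DB = ⌊$52,158 × 150%/10⌋ = $7,823; SL = ⌊$47,158/10⌋ = $4,715 → take DB $7,823. Book value $44,335.
Year 2: DB = ⌊$44,335 × 150%/10⌋ = $6,650; SL = ⌊$39,335/9⌋ = $4,370 → take DB $6,650. Book value $37,685.
Year 3: DB = ⌊$37,685 × 150%/10⌋ = $5,652; SL = ⌊$32,685/8⌋ = $4,085 → take DB $5,652. Book value $32,033.
Year 4: DB = ⌊$32,033 × 150%/10⌋ = $4,804; SL = ⌊$27,033/7⌋ = $3,861 → take DB $4,804. Book value $27,229.
Year 5: DB = ⌊$27,229 × 150%/10⌋ = $4,084; SL = ⌊$22,229/6⌋ = $3,704 → take DB $4,084. Book value $23,145.

$23,145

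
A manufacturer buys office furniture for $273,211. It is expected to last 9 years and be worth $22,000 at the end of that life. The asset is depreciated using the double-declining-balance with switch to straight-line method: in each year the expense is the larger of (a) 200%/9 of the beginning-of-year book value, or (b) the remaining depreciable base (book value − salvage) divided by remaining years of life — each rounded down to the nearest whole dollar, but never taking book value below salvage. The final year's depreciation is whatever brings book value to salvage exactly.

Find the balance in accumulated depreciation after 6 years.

Depreciable base = $273,211 − $22,000 = $251,211.
Year 1: DB = ⌊$273,211 × 200%/9⌋ = $60,713; SL = ⌊$251,211/9⌋ = $27,912 → take DB $60,713. Book value $212,498.
Year 2: DB = ⌊$212,498 × 200%/9⌋ = $47,221; SL = ⌊$190,498/8⌋ = $23,812 → take DB $47,221. Book value $165,277.
Year 3: DB = ⌊$165,277 × 200%/9⌋ = $36,728; SL = ⌊$143,277/7⌋ = $20,468 → take DB $36,728. Book value $128,549.
Year 4: DB = ⌊$128,549 × 200%/9⌋ = $28,566; SL = ⌊$106,549/6⌋ = $17,758 → take DB $28,566. Book value $99,983.
Year 5: DB = ⌊$99,983 × 200%/9⌋ = $22,218; SL = ⌊$77,983/5⌋ = $15,596 → take DB $22,218. Book value $77,765.
Year 6: DB = ⌊$77,765 × 200%/9⌋ = $17,281; SL = ⌊$55,765/4⌋ = $13,941 → take DB $17,281. Book value $60,484.
Accumulated through year 6 = $273,211 − $60,484 = $212,727.

$212,727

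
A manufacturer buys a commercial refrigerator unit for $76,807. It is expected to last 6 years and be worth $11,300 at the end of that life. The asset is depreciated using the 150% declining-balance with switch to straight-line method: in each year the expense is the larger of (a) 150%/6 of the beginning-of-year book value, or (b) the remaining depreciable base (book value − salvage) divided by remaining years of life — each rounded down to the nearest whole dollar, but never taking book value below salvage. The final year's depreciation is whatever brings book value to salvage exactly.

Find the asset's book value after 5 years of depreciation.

Depreciable base = $76,807 − $11,300 = $65,507.
Year 1: DB = ⌊$76,807 × 150%/6⌋ = $19,201; SL = ⌊$65,507/6⌋ = $10,917 → take DB $19,201. Book value $57,606.
Year 2: DB = ⌊$57,606 × 150%/6⌋ = $14,401; SL = ⌊$46,306/5⌋ = $9,261 → take DB $14,401. Book value $43,205.
Year 3: DB = ⌊$43,205 × 150%/6⌋ = $10,801; SL = ⌊$31,905/4⌋ = $7,976 → take DB $10,801. Book value $32,404.
Year 4: DB = ⌊$32,404 × 150%/6⌋ = $8,101; SL = ⌊$21,104/3⌋ = $7,034 → take DB $8,101. Book value $24,303.
Year 5: DB = ⌊$24,303 × 150%/6⌋ = $6,075; SL = ⌊$13,003/2⌋ = $6,501 → take SL $6,501. Book value $17,802.

$17,802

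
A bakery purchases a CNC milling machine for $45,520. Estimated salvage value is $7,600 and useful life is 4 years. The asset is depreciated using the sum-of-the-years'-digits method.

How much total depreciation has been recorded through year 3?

$34,128

Depreciable base = $45,520 − $7,600 = $37,920.
Sum of the years' digits = 4+3+2+1 = 10.
Year 1: $37,920 × 4/10 = $15,168. Book value $30,352.
Year 2: $37,920 × 3/10 = $11,376. Book value $18,976.
Year 3: $37,920 × 2/10 = $7,584. Book value $11,392.
Accumulated through year 3 = $45,520 − $11,392 = $34,128.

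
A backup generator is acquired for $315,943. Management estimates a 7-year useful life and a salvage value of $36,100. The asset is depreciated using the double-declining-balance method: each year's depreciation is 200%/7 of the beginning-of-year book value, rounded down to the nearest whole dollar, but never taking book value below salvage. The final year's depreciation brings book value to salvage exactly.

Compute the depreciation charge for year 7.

Depreciable base = $315,943 − $36,100 = $279,843.
Year 1: ⌊$315,943 × 200%/7⌋ = $90,269. Book value $225,674.
Year 2: ⌊$225,674 × 200%/7⌋ = $64,478. Book value $161,196.
Year 3: ⌊$161,196 × 200%/7⌋ = $46,056. Book value $115,140.
Year 4: ⌊$115,140 × 200%/7⌋ = $32,897. Book value $82,243.
Year 5: ⌊$82,243 × 200%/7⌋ = $23,498. Book value $58,745.
Year 6: ⌊$58,745 × 200%/7⌋ = $16,784. Book value $41,961.
Year 7 (final): $41,961 − $36,100 = $5,861. Book value $36,100.

$5,861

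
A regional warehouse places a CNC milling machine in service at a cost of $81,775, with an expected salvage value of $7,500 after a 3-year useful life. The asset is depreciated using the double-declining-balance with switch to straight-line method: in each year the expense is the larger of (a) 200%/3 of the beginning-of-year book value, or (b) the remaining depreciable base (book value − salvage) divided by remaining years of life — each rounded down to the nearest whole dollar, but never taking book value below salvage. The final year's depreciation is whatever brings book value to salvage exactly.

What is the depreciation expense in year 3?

Depreciable base = $81,775 − $7,500 = $74,275.
Year 1: DB = ⌊$81,775 × 200%/3⌋ = $54,516; SL = ⌊$74,275/3⌋ = $24,758 → take DB $54,516. Book value $27,259.
Year 2: DB = ⌊$27,259 × 200%/3⌋ = $18,172; SL = ⌊$19,759/2⌋ = $9,879 → take DB $18,172. Book value $9,087.
Year 3 (final): $9,087 − $7,500 = $1,587. Book value $7,500.

$1,587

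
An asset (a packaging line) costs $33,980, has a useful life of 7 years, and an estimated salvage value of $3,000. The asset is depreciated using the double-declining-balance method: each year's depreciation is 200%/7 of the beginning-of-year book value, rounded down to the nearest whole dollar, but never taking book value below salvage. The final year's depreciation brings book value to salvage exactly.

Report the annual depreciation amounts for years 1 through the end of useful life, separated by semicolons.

$9,708; $6,934; $4,953; $3,538; $2,527; $1,805; $1,515

Depreciable base = $33,980 − $3,000 = $30,980.
Year 1: ⌊$33,980 × 200%/7⌋ = $9,708. Book value $24,272.
Year 2: ⌊$24,272 × 200%/7⌋ = $6,934. Book value $17,338.
Year 3: ⌊$17,338 × 200%/7⌋ = $4,953. Book value $12,385.
Year 4: ⌊$12,385 × 200%/7⌋ = $3,538. Book value $8,847.
Year 5: ⌊$8,847 × 200%/7⌋ = $2,527. Book value $6,320.
Year 6: ⌊$6,320 × 200%/7⌋ = $1,805. Book value $4,515.
Year 7 (final): $4,515 − $3,000 = $1,515. Book value $3,000.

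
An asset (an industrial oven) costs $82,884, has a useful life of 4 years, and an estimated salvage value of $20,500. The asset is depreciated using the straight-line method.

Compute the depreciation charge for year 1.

$15,596

Depreciable base = $82,884 − $20,500 = $62,384.
Annual expense = $62,384 / 4 = $15,596.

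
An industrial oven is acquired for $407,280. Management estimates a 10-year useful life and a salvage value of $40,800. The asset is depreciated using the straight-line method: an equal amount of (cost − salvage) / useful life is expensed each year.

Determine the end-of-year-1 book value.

$370,632

Depreciable base = $407,280 − $40,800 = $366,480.
Annual expense = $366,480 / 10 = $36,648.
End of year 1: book value $370,632.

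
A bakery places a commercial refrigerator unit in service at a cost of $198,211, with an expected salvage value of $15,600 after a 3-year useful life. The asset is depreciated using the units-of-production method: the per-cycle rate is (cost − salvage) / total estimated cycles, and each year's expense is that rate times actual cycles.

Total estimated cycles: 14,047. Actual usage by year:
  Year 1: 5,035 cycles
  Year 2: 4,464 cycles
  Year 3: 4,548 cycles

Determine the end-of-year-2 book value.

$74,724

Depreciable base = $198,211 − $15,600 = $182,611.
Rate = $182,611 / 14,047 cycles = $13 per cycle.
Year 1: 5,035 × $13 = $65,455. Book value $132,756.
Year 2: 4,464 × $13 = $58,032. Book value $74,724.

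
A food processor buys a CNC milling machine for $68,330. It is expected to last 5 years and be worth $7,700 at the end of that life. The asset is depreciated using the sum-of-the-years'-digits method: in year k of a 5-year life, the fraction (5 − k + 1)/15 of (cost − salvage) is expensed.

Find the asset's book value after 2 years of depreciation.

Depreciable base = $68,330 − $7,700 = $60,630.
Sum of the years' digits = 5+4+3+2+1 = 15.
Year 1: $60,630 × 5/15 = $20,210. Book value $48,120.
Year 2: $60,630 × 4/15 = $16,168. Book value $31,952.

$31,952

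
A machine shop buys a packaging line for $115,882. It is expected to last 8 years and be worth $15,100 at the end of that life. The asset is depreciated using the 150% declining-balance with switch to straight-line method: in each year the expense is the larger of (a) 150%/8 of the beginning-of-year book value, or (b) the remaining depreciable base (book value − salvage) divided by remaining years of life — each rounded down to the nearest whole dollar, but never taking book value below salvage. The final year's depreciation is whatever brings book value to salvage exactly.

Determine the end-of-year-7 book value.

Depreciable base = $115,882 − $15,100 = $100,782.
Year 1: DB = ⌊$115,882 × 150%/8⌋ = $21,727; SL = ⌊$100,782/8⌋ = $12,597 → take DB $21,727. Book value $94,155.
Year 2: DB = ⌊$94,155 × 150%/8⌋ = $17,654; SL = ⌊$79,055/7⌋ = $11,293 → take DB $17,654. Book value $76,501.
Year 3: DB = ⌊$76,501 × 150%/8⌋ = $14,343; SL = ⌊$61,401/6⌋ = $10,233 → take DB $14,343. Book value $62,158.
Year 4: DB = ⌊$62,158 × 150%/8⌋ = $11,654; SL = ⌊$47,058/5⌋ = $9,411 → take DB $11,654. Book value $50,504.
Year 5: DB = ⌊$50,504 × 150%/8⌋ = $9,469; SL = ⌊$35,404/4⌋ = $8,851 → take DB $9,469. Book value $41,035.
Year 6: DB = ⌊$41,035 × 150%/8⌋ = $7,694; SL = ⌊$25,935/3⌋ = $8,645 → take SL $8,645. Book value $32,390.
Year 7: DB = ⌊$32,390 × 150%/8⌋ = $6,073; SL = ⌊$17,290/2⌋ = $8,645 → take SL $8,645. Book value $23,745.

$23,745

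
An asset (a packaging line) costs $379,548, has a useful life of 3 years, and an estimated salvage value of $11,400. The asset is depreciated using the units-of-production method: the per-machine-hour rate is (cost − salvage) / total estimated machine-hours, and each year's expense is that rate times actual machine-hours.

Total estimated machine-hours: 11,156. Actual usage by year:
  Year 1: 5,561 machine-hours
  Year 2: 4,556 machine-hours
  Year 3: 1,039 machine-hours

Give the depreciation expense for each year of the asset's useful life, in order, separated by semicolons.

$183,513; $150,348; $34,287

Depreciable base = $379,548 − $11,400 = $368,148.
Rate = $368,148 / 11,156 machine-hours = $33 per machine-hour.
Year 1: 5,561 × $33 = $183,513. Book value $196,035.
Year 2: 4,556 × $33 = $150,348. Book value $45,687.
Year 3: 1,039 × $33 = $34,287. Book value $11,400.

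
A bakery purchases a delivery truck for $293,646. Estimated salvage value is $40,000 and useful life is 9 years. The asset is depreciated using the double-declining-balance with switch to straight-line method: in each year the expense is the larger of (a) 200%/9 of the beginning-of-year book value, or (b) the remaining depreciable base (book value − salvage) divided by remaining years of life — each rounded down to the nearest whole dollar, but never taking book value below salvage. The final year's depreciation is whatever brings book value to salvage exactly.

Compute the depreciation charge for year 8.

Depreciable base = $293,646 − $40,000 = $253,646.
Year 1: DB = ⌊$293,646 × 200%/9⌋ = $65,254; SL = ⌊$253,646/9⌋ = $28,182 → take DB $65,254. Book value $228,392.
Year 2: DB = ⌊$228,392 × 200%/9⌋ = $50,753; SL = ⌊$188,392/8⌋ = $23,549 → take DB $50,753. Book value $177,639.
Year 3: DB = ⌊$177,639 × 200%/9⌋ = $39,475; SL = ⌊$137,639/7⌋ = $19,662 → take DB $39,475. Book value $138,164.
Year 4: DB = ⌊$138,164 × 200%/9⌋ = $30,703; SL = ⌊$98,164/6⌋ = $16,360 → take DB $30,703. Book value $107,461.
Year 5: DB = ⌊$107,461 × 200%/9⌋ = $23,880; SL = ⌊$67,461/5⌋ = $13,492 → take DB $23,880. Book value $83,581.
Year 6: DB = ⌊$83,581 × 200%/9⌋ = $18,573; SL = ⌊$43,581/4⌋ = $10,895 → take DB $18,573. Book value $65,008.
Year 7: DB = ⌊$65,008 × 200%/9⌋ = $14,446; SL = ⌊$25,008/3⌋ = $8,336 → take DB $14,446. Book value $50,562.
Year 8: DB = ⌊$50,562 × 200%/9⌋ = $11,236; SL = ⌊$10,562/2⌋ = $5,281 → take DB $11,236, capped at $10,562. Book value $40,000.

$10,562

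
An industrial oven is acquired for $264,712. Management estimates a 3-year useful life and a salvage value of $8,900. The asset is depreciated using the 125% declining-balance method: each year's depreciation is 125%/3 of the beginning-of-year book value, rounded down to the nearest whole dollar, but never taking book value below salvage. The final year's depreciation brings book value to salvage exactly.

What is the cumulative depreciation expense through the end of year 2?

$174,636

Depreciable base = $264,712 − $8,900 = $255,812.
Year 1: ⌊$264,712 × 125%/3⌋ = $110,296. Book value $154,416.
Year 2: ⌊$154,416 × 125%/3⌋ = $64,340. Book value $90,076.
Accumulated through year 2 = $264,712 − $90,076 = $174,636.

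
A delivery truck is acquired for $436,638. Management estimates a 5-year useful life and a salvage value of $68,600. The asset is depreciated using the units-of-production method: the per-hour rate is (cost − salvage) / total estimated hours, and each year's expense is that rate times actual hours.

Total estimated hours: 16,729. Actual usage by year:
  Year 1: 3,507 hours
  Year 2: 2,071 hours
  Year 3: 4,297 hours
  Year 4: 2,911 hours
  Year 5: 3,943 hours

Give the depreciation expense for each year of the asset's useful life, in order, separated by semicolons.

Depreciable base = $436,638 − $68,600 = $368,038.
Rate = $368,038 / 16,729 hours = $22 per hour.
Year 1: 3,507 × $22 = $77,154. Book value $359,484.
Year 2: 2,071 × $22 = $45,562. Book value $313,922.
Year 3: 4,297 × $22 = $94,534. Book value $219,388.
Year 4: 2,911 × $22 = $64,042. Book value $155,346.
Year 5: 3,943 × $22 = $86,746. Book value $68,600.

$77,154; $45,562; $94,534; $64,042; $86,746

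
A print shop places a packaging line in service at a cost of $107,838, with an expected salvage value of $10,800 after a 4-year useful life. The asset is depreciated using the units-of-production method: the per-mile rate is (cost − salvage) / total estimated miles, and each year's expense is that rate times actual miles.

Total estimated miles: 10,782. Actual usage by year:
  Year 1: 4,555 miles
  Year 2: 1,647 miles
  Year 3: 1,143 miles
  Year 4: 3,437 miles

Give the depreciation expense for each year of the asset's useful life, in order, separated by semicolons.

Depreciable base = $107,838 − $10,800 = $97,038.
Rate = $97,038 / 10,782 miles = $9 per mile.
Year 1: 4,555 × $9 = $40,995. Book value $66,843.
Year 2: 1,647 × $9 = $14,823. Book value $52,020.
Year 3: 1,143 × $9 = $10,287. Book value $41,733.
Year 4: 3,437 × $9 = $30,933. Book value $10,800.

$40,995; $14,823; $10,287; $30,933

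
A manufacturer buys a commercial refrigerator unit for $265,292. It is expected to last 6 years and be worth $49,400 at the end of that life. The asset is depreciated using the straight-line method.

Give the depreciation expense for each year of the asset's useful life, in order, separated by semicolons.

Depreciable base = $265,292 − $49,400 = $215,892.
Annual expense = $215,892 / 6 = $35,982.
End of year 1: book value $229,310.
End of year 2: book value $193,328.
End of year 3: book value $157,346.
End of year 4: book value $121,364.
End of year 5: book value $85,382.
End of year 6: book value $49,400.

$35,982; $35,982; $35,982; $35,982; $35,982; $35,982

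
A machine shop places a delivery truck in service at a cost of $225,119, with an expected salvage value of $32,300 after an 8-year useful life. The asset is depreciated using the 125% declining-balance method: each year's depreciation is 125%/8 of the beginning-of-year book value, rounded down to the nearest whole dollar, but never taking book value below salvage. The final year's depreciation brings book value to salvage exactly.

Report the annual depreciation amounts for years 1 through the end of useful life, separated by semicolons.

Depreciable base = $225,119 − $32,300 = $192,819.
Year 1: ⌊$225,119 × 125%/8⌋ = $35,174. Book value $189,945.
Year 2: ⌊$189,945 × 125%/8⌋ = $29,678. Book value $160,267.
Year 3: ⌊$160,267 × 125%/8⌋ = $25,041. Book value $135,226.
Year 4: ⌊$135,226 × 125%/8⌋ = $21,129. Book value $114,097.
Year 5: ⌊$114,097 × 125%/8⌋ = $17,827. Book value $96,270.
Year 6: ⌊$96,270 × 125%/8⌋ = $15,042. Book value $81,228.
Year 7: ⌊$81,228 × 125%/8⌋ = $12,691. Book value $68,537.
Year 8 (final): $68,537 − $32,300 = $36,237. Book value $32,300.

$35,174; $29,678; $25,041; $21,129; $17,827; $15,042; $12,691; $36,237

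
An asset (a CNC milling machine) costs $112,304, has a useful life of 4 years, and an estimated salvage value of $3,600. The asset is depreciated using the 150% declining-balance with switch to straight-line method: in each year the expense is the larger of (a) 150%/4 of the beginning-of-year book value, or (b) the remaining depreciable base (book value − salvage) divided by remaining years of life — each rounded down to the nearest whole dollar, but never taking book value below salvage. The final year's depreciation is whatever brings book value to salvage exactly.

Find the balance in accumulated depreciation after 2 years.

$68,435

Depreciable base = $112,304 − $3,600 = $108,704.
Year 1: DB = ⌊$112,304 × 150%/4⌋ = $42,114; SL = ⌊$108,704/4⌋ = $27,176 → take DB $42,114. Book value $70,190.
Year 2: DB = ⌊$70,190 × 150%/4⌋ = $26,321; SL = ⌊$66,590/3⌋ = $22,196 → take DB $26,321. Book value $43,869.
Accumulated through year 2 = $112,304 − $43,869 = $68,435.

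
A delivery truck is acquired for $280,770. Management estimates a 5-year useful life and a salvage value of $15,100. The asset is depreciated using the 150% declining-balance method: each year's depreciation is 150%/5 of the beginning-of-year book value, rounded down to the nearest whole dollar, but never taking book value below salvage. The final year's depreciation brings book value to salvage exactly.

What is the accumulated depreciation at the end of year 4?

$213,356

Depreciable base = $280,770 − $15,100 = $265,670.
Year 1: ⌊$280,770 × 150%/5⌋ = $84,231. Book value $196,539.
Year 2: ⌊$196,539 × 150%/5⌋ = $58,961. Book value $137,578.
Year 3: ⌊$137,578 × 150%/5⌋ = $41,273. Book value $96,305.
Year 4: ⌊$96,305 × 150%/5⌋ = $28,891. Book value $67,414.
Accumulated through year 4 = $280,770 − $67,414 = $213,356.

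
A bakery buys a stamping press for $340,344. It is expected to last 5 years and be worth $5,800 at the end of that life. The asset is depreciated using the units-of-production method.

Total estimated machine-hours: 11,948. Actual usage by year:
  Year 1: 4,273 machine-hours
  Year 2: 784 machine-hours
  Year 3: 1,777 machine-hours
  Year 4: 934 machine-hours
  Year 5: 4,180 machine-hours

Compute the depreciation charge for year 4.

Depreciable base = $340,344 − $5,800 = $334,544.
Rate = $334,544 / 11,948 machine-hours = $28 per machine-hour.
Year 1: 4,273 × $28 = $119,644. Book value $220,700.
Year 2: 784 × $28 = $21,952. Book value $198,748.
Year 3: 1,777 × $28 = $49,756. Book value $148,992.
Year 4: 934 × $28 = $26,152. Book value $122,840.

$26,152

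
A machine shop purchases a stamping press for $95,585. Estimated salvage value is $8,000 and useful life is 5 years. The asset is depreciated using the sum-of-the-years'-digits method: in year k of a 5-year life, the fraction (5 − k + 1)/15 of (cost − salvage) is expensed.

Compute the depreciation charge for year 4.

$11,678

Depreciable base = $95,585 − $8,000 = $87,585.
Sum of the years' digits = 5+4+3+2+1 = 15.
Year 1: $87,585 × 5/15 = $29,195. Book value $66,390.
Year 2: $87,585 × 4/15 = $23,356. Book value $43,034.
Year 3: $87,585 × 3/15 = $17,517. Book value $25,517.
Year 4: $87,585 × 2/15 = $11,678. Book value $13,839.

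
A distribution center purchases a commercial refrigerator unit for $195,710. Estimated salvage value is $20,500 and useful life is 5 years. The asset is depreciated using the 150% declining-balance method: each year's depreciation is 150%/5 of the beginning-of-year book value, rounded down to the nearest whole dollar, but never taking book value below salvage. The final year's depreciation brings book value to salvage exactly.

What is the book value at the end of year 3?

Depreciable base = $195,710 − $20,500 = $175,210.
Year 1: ⌊$195,710 × 150%/5⌋ = $58,713. Book value $136,997.
Year 2: ⌊$136,997 × 150%/5⌋ = $41,099. Book value $95,898.
Year 3: ⌊$95,898 × 150%/5⌋ = $28,769. Book value $67,129.

$67,129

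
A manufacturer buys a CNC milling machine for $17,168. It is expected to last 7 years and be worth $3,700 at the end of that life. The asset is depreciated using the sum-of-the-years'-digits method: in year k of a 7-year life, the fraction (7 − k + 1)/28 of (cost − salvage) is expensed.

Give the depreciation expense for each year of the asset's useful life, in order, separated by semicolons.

$3,367; $2,886; $2,405; $1,924; $1,443; $962; $481

Depreciable base = $17,168 − $3,700 = $13,468.
Sum of the years' digits = 7+6+5+4+3+2+1 = 28.
Year 1: $13,468 × 7/28 = $3,367. Book value $13,801.
Year 2: $13,468 × 6/28 = $2,886. Book value $10,915.
Year 3: $13,468 × 5/28 = $2,405. Book value $8,510.
Year 4: $13,468 × 4/28 = $1,924. Book value $6,586.
Year 5: $13,468 × 3/28 = $1,443. Book value $5,143.
Year 6: $13,468 × 2/28 = $962. Book value $4,181.
Year 7: $13,468 × 1/28 = $481. Book value $3,700.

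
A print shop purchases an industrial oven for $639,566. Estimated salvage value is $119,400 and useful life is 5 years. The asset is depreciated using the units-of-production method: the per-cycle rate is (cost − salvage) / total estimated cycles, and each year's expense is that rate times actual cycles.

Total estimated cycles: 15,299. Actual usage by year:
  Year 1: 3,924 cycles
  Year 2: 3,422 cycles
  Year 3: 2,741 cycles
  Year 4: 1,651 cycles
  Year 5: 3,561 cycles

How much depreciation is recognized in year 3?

$93,194

Depreciable base = $639,566 − $119,400 = $520,166.
Rate = $520,166 / 15,299 cycles = $34 per cycle.
Year 1: 3,924 × $34 = $133,416. Book value $506,150.
Year 2: 3,422 × $34 = $116,348. Book value $389,802.
Year 3: 2,741 × $34 = $93,194. Book value $296,608.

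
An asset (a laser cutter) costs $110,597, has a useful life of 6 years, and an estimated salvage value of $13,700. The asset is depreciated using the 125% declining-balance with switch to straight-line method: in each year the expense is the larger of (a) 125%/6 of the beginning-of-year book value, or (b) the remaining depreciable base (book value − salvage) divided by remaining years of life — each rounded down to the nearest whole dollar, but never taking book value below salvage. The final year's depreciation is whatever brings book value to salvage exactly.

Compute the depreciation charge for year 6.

$13,726

Depreciable base = $110,597 − $13,700 = $96,897.
Year 1: DB = ⌊$110,597 × 125%/6⌋ = $23,041; SL = ⌊$96,897/6⌋ = $16,149 → take DB $23,041. Book value $87,556.
Year 2: DB = ⌊$87,556 × 125%/6⌋ = $18,240; SL = ⌊$73,856/5⌋ = $14,771 → take DB $18,240. Book value $69,316.
Year 3: DB = ⌊$69,316 × 125%/6⌋ = $14,440; SL = ⌊$55,616/4⌋ = $13,904 → take DB $14,440. Book value $54,876.
Year 4: DB = ⌊$54,876 × 125%/6⌋ = $11,432; SL = ⌊$41,176/3⌋ = $13,725 → take SL $13,725. Book value $41,151.
Year 5: DB = ⌊$41,151 × 125%/6⌋ = $8,573; SL = ⌊$27,451/2⌋ = $13,725 → take SL $13,725. Book value $27,426.
Year 6 (final): $27,426 − $13,700 = $13,726. Book value $13,700.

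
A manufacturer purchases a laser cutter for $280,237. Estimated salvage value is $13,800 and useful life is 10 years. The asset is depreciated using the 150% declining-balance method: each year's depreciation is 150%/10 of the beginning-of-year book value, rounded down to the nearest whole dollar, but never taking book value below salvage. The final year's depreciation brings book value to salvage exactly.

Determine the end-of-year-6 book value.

Depreciable base = $280,237 − $13,800 = $266,437.
Year 1: ⌊$280,237 × 150%/10⌋ = $42,035. Book value $238,202.
Year 2: ⌊$238,202 × 150%/10⌋ = $35,730. Book value $202,472.
Year 3: ⌊$202,472 × 150%/10⌋ = $30,370. Book value $172,102.
Year 4: ⌊$172,102 × 150%/10⌋ = $25,815. Book value $146,287.
Year 5: ⌊$146,287 × 150%/10⌋ = $21,943. Book value $124,344.
Year 6: ⌊$124,344 × 150%/10⌋ = $18,651. Book value $105,693.

$105,693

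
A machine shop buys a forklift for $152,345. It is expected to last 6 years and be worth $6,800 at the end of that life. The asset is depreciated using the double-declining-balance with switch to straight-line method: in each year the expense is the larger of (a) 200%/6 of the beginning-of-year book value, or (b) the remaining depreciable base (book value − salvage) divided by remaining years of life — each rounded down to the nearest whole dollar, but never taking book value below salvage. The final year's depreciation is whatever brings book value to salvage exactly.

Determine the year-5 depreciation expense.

$11,647

Depreciable base = $152,345 − $6,800 = $145,545.
Year 1: DB = ⌊$152,345 × 200%/6⌋ = $50,781; SL = ⌊$145,545/6⌋ = $24,257 → take DB $50,781. Book value $101,564.
Year 2: DB = ⌊$101,564 × 200%/6⌋ = $33,854; SL = ⌊$94,764/5⌋ = $18,952 → take DB $33,854. Book value $67,710.
Year 3: DB = ⌊$67,710 × 200%/6⌋ = $22,570; SL = ⌊$60,910/4⌋ = $15,227 → take DB $22,570. Book value $45,140.
Year 4: DB = ⌊$45,140 × 200%/6⌋ = $15,046; SL = ⌊$38,340/3⌋ = $12,780 → take DB $15,046. Book value $30,094.
Year 5: DB = ⌊$30,094 × 200%/6⌋ = $10,031; SL = ⌊$23,294/2⌋ = $11,647 → take SL $11,647. Book value $18,447.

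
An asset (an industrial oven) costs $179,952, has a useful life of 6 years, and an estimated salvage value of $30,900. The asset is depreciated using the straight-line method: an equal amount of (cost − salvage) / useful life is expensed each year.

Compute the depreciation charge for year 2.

Depreciable base = $179,952 − $30,900 = $149,052.
Annual expense = $149,052 / 6 = $24,842.

$24,842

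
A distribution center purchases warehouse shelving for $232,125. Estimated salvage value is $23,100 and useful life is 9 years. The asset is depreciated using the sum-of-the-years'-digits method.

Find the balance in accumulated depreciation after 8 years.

$204,380

Depreciable base = $232,125 − $23,100 = $209,025.
Sum of the years' digits = 9+8+7+6+5+4+3+2+1 = 45.
Year 1: $209,025 × 9/45 = $41,805. Book value $190,320.
Year 2: $209,025 × 8/45 = $37,160. Book value $153,160.
Year 3: $209,025 × 7/45 = $32,515. Book value $120,645.
Year 4: $209,025 × 6/45 = $27,870. Book value $92,775.
Year 5: $209,025 × 5/45 = $23,225. Book value $69,550.
Year 6: $209,025 × 4/45 = $18,580. Book value $50,970.
Year 7: $209,025 × 3/45 = $13,935. Book value $37,035.
Year 8: $209,025 × 2/45 = $9,290. Book value $27,745.
Accumulated through year 8 = $232,125 − $27,745 = $204,380.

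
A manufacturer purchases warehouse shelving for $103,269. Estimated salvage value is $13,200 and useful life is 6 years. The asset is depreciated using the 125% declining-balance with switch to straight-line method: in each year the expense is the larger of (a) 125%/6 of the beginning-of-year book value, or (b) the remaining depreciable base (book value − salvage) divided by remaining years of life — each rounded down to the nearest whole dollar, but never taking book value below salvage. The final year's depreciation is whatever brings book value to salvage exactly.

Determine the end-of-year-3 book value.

$51,240

Depreciable base = $103,269 − $13,200 = $90,069.
Year 1: DB = ⌊$103,269 × 125%/6⌋ = $21,514; SL = ⌊$90,069/6⌋ = $15,011 → take DB $21,514. Book value $81,755.
Year 2: DB = ⌊$81,755 × 125%/6⌋ = $17,032; SL = ⌊$68,555/5⌋ = $13,711 → take DB $17,032. Book value $64,723.
Year 3: DB = ⌊$64,723 × 125%/6⌋ = $13,483; SL = ⌊$51,523/4⌋ = $12,880 → take DB $13,483. Book value $51,240.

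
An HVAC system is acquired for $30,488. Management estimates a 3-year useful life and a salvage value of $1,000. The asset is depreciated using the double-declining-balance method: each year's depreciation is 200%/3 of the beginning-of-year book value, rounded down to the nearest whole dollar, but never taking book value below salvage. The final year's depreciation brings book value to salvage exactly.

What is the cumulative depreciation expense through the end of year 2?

Depreciable base = $30,488 − $1,000 = $29,488.
Year 1: ⌊$30,488 × 200%/3⌋ = $20,325. Book value $10,163.
Year 2: ⌊$10,163 × 200%/3⌋ = $6,775. Book value $3,388.
Accumulated through year 2 = $30,488 − $3,388 = $27,100.

$27,100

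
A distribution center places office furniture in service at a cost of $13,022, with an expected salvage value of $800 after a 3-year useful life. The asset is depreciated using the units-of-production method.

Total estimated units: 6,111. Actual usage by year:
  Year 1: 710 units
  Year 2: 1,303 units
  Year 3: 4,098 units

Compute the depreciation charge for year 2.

Depreciable base = $13,022 − $800 = $12,222.
Rate = $12,222 / 6,111 units = $2 per unit.
Year 1: 710 × $2 = $1,420. Book value $11,602.
Year 2: 1,303 × $2 = $2,606. Book value $8,996.

$2,606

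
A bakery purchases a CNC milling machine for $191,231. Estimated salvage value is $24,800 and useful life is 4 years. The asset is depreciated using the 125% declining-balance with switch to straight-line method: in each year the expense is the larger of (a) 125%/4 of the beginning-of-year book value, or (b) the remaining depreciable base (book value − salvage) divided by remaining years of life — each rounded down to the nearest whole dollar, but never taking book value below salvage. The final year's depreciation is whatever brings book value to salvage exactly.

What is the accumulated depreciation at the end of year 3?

Depreciable base = $191,231 − $24,800 = $166,431.
Year 1: DB = ⌊$191,231 × 125%/4⌋ = $59,759; SL = ⌊$166,431/4⌋ = $41,607 → take DB $59,759. Book value $131,472.
Year 2: DB = ⌊$131,472 × 125%/4⌋ = $41,085; SL = ⌊$106,672/3⌋ = $35,557 → take DB $41,085. Book value $90,387.
Year 3: DB = ⌊$90,387 × 125%/4⌋ = $28,245; SL = ⌊$65,587/2⌋ = $32,793 → take SL $32,793. Book value $57,594.
Accumulated through year 3 = $191,231 − $57,594 = $133,637.

$133,637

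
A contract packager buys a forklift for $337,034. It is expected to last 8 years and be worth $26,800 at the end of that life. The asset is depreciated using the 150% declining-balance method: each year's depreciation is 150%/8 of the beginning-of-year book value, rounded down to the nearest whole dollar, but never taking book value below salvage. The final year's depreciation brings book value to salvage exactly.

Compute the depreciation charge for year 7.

$18,181

Depreciable base = $337,034 − $26,800 = $310,234.
Year 1: ⌊$337,034 × 150%/8⌋ = $63,193. Book value $273,841.
Year 2: ⌊$273,841 × 150%/8⌋ = $51,345. Book value $222,496.
Year 3: ⌊$222,496 × 150%/8⌋ = $41,718. Book value $180,778.
Year 4: ⌊$180,778 × 150%/8⌋ = $33,895. Book value $146,883.
Year 5: ⌊$146,883 × 150%/8⌋ = $27,540. Book value $119,343.
Year 6: ⌊$119,343 × 150%/8⌋ = $22,376. Book value $96,967.
Year 7: ⌊$96,967 × 150%/8⌋ = $18,181. Book value $78,786.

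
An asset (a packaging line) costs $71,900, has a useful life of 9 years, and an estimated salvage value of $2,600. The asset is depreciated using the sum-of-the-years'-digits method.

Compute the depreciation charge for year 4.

$9,240

Depreciable base = $71,900 − $2,600 = $69,300.
Sum of the years' digits = 9+8+7+6+5+4+3+2+1 = 45.
Year 1: $69,300 × 9/45 = $13,860. Book value $58,040.
Year 2: $69,300 × 8/45 = $12,320. Book value $45,720.
Year 3: $69,300 × 7/45 = $10,780. Book value $34,940.
Year 4: $69,300 × 6/45 = $9,240. Book value $25,700.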